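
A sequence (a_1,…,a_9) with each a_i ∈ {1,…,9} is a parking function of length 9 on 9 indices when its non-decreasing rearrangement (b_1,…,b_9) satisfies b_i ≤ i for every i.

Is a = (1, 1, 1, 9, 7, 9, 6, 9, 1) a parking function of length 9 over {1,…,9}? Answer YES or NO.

NO

Rearranged: b = (1, 1, 1, 1, 6, 7, 9, 9, 9).
  b_1=1 ≤ 1
  b_2=1 ≤ 2
  b_3=1 ≤ 3
  b_4=1 ≤ 4
  b_5=6 > 5
  fails at i=5 ⇒ NO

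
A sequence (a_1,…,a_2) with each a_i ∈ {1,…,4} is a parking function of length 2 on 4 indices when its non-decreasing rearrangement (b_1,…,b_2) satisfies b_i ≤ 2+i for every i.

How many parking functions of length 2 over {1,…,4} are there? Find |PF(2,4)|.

15

#PF = (4−2+1)·(4+1)^(2−1) = 3 · 5 = 15
Example (2,3) → sorted (2,3): b_i ≤ 2+i ∀i, a PF.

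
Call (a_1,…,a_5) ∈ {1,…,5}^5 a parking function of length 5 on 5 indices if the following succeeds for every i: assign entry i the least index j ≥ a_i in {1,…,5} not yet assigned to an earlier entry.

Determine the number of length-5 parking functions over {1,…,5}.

1296

Count = (6−5)·6^(5−1) = 1 · 1296 = 1296 (Pollak)
E.g. (2,4,1,2,3) → sorted (1,2,2,3,4): b_i ≤ i ∀i, a PF.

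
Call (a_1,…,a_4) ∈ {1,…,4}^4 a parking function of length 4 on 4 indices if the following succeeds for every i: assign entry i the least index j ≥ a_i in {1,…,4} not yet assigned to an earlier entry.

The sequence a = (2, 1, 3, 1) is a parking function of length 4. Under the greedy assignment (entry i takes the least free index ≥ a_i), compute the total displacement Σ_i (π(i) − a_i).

Σπ = 4·5/2 = 10 (π permutes [4]); Σa = 2+1+3+1 = 7; disp = 10−7 = 3.

3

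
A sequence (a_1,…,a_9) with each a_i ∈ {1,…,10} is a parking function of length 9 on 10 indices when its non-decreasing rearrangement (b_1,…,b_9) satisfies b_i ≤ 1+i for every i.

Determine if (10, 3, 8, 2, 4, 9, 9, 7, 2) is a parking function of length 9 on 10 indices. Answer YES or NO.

NO

Sorted: b = (2, 2, 3, 4, 7, 8, 9, 9, 10).
  b_1=2 ≤ 2
  b_2=2 ≤ 3
  b_3=3 ≤ 4
  b_4=4 ≤ 5
  b_5=7 > 6
  fails at i=5 ⇒ NO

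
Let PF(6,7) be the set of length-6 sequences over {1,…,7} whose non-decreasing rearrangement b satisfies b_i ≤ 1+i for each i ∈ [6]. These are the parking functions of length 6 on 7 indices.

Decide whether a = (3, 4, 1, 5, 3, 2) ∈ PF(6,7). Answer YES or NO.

YES

Rearranged: b = (1, 2, 3, 3, 4, 5).
  b_1=1 ≤ 2
  b_2=2 ≤ 3
  b_3=3 ≤ 4
  b_4=3 ≤ 5
  b_5=4 ≤ 6
  b_6=5 ≤ 7
All bounds hold ⇒ YES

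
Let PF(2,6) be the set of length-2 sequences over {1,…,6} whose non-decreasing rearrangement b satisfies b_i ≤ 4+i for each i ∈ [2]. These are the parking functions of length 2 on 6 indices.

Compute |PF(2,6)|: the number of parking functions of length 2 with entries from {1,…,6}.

35

#PF = 5·7^1 = 5·7 = 35 [KW]
E.g. (3,2) → sorted (2,3): b_i ≤ 4+i ∀i, a PF.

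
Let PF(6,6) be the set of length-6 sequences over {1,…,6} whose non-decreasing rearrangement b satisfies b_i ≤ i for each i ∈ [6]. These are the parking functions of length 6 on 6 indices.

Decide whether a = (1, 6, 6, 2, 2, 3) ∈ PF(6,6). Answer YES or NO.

NO

Rearranged: b = (1, 2, 2, 3, 6, 6).
  b_1=1 ≤ 1
  b_2=2 ≤ 2
  b_3=2 ≤ 3
  b_4=3 ≤ 4
  b_5=6 > 5
  fails at i=5 ⇒ NO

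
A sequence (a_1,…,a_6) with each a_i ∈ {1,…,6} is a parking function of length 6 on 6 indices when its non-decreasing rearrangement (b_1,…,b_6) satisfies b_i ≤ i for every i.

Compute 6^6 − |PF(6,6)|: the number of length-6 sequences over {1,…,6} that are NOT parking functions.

Count = (7−6)·7^(6−1) = 1 · 16807 = 16807 (Pollak)
Example (6,6,2,3,4,3) → sorted (2,3,3,4,6,6): b_1=2>1, not a PF.
So 46656 − 16807 = 29849 fail.

29849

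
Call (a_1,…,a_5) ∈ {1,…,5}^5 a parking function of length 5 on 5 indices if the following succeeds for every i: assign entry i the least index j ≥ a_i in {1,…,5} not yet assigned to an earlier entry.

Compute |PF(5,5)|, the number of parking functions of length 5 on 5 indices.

|PF| = 1·6^4 = 1×1296 = 1296 (Pollak)
One tuple (3,1,2,3,2) → sorted (1,2,2,3,3): b_i ≤ i ∀i, a PF.

1296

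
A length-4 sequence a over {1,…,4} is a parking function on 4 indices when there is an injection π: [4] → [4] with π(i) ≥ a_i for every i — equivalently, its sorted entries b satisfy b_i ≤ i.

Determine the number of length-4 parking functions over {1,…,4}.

125

Count = (5−4)·5^(4−1) = 1 · 125 = 125 (Konheim–Weiss)
E.g. (1,4,1,3) → sorted (1,1,3,4): b_i ≤ i ∀i, a PF.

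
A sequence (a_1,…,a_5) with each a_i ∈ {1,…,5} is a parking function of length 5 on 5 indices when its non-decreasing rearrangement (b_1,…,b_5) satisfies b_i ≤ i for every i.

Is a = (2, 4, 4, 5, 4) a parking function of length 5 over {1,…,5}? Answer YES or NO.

Order a: b = (2, 4, 4, 4, 5).
  b_1=2 > 1
  fails at i=1 ⇒ NO

NO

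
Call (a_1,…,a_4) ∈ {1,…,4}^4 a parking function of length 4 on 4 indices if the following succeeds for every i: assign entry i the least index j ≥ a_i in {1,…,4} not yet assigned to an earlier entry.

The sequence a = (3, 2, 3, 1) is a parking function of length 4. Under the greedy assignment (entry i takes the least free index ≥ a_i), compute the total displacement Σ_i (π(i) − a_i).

Σπ = 10 ({1..4} each once); Σa = 3+2+3+1 = 9; disp = 10−9 = 1.

1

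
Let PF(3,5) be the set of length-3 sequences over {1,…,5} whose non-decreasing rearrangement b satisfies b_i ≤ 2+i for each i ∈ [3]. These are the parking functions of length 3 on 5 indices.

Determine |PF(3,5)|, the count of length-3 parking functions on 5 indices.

108

|PF(3,5)| = (6−3)·6^(3−1) = 3×36 = 108
Check (4,2,5) → sorted (2,4,5): b_i ≤ 2+i ∀i, a PF.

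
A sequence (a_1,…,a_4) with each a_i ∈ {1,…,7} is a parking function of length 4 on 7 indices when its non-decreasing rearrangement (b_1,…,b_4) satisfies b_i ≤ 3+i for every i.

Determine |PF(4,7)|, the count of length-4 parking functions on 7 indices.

2048

#PF = (7−4+1)·(7+1)^(4−1) = 4·512 = 2048 (Konheim–Weiss)
One tuple (2,7,1,2) → sorted (1,2,2,7): b_i ≤ 3+i ∀i, a PF.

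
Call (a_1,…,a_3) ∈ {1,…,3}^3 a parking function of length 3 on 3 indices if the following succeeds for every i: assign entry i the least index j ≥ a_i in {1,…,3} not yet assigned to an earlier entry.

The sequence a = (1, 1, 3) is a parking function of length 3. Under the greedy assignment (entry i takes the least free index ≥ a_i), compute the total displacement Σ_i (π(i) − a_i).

Σπ = 6 ({1..3} each once); Σa = 1+1+3 = 5; disp = 6−5 = 1.

1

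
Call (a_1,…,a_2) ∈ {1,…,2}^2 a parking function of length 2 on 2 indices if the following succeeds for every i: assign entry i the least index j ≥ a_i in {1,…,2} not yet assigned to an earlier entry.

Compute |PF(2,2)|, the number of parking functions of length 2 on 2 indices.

Count = (2−2+1)·(2+1)^(2−1) = 1 · 3 = 3 (Pollak)
E.g. (1,2) → sorted (1,2): b_i ≤ i ∀i, a PF.

3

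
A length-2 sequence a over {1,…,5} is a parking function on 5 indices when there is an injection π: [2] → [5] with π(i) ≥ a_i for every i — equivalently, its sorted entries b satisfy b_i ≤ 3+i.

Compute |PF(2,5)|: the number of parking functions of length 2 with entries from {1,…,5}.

#PF = (5+1−2)·(5+1)^{2−1} = 4 · 6 = 24
Check (3,1) → sorted (1,3): b_i ≤ 3+i ∀i, a PF.

24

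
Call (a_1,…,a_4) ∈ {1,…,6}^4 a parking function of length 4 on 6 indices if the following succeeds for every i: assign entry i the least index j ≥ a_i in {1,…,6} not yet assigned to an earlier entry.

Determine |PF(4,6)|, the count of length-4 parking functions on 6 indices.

#PF = (7−4)·7^(4−1) = 3·343 = 1029 (Pollak)
E.g. (3,6,4,3) → sorted (3,3,4,6): b_i ≤ 2+i ∀i, a PF.

1029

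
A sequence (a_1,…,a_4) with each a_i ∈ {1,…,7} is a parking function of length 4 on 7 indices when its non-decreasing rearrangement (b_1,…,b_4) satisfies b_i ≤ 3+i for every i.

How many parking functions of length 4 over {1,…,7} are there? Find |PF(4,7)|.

|PF| = (7−4+1)·(7+1)^(4−1) = 4 · 512 = 2048 [KW]
One tuple (2,4,1,5) → sorted (1,2,4,5): b_i ≤ 3+i ∀i, a PF.

2048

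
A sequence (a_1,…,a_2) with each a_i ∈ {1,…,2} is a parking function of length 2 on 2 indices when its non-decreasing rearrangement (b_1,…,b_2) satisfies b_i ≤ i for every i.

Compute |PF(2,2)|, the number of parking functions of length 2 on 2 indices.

3

|PF(2,2)| = (3−2)·3^(2−1) = 1 · 3 = 3 (Pollak)
E.g. (1,1) → sorted (1,1): b_i ≤ i ∀i, a PF.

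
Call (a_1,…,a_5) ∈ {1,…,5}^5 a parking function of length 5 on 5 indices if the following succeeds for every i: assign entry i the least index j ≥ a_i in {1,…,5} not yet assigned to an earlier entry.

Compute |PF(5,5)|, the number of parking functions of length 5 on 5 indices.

|PF| = (6−5)·6^(5−1) = 1 · 1296 = 1296
Example (4,1,1,2,5) → sorted (1,1,2,4,5): b_i ≤ i ∀i, a PF.

1296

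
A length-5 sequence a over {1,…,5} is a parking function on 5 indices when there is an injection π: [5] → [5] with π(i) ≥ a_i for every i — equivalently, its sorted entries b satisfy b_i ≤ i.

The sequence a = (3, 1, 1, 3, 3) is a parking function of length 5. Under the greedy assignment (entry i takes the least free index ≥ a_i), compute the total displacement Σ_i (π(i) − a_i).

Σπ(i) = 1+…+5 = 15; Σa = 3+1+1+3+3 = 11; disp = 15−11 = 4.

4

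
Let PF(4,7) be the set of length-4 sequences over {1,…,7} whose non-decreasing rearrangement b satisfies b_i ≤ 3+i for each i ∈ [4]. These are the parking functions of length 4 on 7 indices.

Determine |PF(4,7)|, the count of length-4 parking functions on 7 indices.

Count = (7−4+1)·(7+1)^(4−1) = 4 · 512 = 2048 [KW]
Example (2,4,4,2) → sorted (2,2,4,4): b_i ≤ 3+i ∀i, a PF.

2048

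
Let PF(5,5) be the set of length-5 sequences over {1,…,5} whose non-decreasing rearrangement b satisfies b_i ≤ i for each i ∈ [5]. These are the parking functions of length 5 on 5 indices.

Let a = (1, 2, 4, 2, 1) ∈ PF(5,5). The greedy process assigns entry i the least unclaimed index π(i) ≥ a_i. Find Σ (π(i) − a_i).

5

Σπ = 5·6/2 = 15 (π permutes [5]); Σa = 1+2+4+2+1 = 10; disp = 15−10 = 5.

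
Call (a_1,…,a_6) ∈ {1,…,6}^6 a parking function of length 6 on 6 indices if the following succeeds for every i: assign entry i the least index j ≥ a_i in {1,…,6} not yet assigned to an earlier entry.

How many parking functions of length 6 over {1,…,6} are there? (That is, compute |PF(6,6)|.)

16807

|PF(6,6)| = (6+1−6)·(6+1)^{6−1} = 1·16807 = 16807
E.g. (2,1,2,5,5,4) → sorted (1,2,2,4,5,5): b_i ≤ i ∀i, a PF.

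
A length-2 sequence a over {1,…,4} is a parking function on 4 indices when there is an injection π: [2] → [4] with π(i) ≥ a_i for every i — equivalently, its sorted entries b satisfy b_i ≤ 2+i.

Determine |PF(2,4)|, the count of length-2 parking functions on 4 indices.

|PF(2,4)| = 3·5^1 = 3×5 = 15 (Konheim–Weiss)
Example (3,4) → sorted (3,4): b_i ≤ 2+i ∀i, a PF.

15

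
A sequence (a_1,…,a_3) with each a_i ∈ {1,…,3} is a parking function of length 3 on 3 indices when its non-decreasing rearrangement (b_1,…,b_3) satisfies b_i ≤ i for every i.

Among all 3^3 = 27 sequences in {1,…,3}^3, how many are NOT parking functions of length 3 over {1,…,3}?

|PF| = (3−3+1)·(3+1)^(3−1) = 1·16 = 16 (Konheim–Weiss)
E.g. (3,3,1) → sorted (1,3,3): b_2=3>2, not a PF.
So 27 − 16 = 11 fail.

11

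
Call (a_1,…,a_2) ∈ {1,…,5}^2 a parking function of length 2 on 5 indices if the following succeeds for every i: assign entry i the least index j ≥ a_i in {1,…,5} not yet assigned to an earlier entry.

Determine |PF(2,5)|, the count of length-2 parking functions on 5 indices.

|PF(2,5)| = 4·6^1 = 4·6 = 24
Check (1,4) → sorted (1,4): b_i ≤ 3+i ∀i, a PF.

24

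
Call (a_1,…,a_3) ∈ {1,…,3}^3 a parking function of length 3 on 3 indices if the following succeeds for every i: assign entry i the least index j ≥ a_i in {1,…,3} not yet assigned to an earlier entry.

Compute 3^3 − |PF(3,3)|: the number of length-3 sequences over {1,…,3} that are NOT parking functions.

11

|PF(3,3)| = (3+1−3)·(3+1)^{3−1} = 1 · 16 = 16 [KW]
E.g. (3,3,3) → sorted (3,3,3): b_1=3>1, not a PF.
So 27 − 16 = 11 fail.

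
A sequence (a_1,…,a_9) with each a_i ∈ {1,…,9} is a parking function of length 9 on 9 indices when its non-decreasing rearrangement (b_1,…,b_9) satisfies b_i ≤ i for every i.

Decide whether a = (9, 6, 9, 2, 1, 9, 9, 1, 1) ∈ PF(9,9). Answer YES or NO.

NO

Sorted: b = (1, 1, 1, 2, 6, 9, 9, 9, 9).
  b_1=1 ≤ 1
  b_2=1 ≤ 2
  b_3=1 ≤ 3
  b_4=2 ≤ 4
  b_5=6 > 5
  fails at i=5 ⇒ NO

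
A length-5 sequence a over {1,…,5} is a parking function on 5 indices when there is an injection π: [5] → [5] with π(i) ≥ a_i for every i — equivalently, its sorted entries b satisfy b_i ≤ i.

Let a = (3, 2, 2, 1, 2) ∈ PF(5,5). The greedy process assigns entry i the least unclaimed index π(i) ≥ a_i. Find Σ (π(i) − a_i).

5

Σπ = 15 ({1..5} each once); Σa = 3+2+2+1+2 = 10; disp = 15−10 = 5.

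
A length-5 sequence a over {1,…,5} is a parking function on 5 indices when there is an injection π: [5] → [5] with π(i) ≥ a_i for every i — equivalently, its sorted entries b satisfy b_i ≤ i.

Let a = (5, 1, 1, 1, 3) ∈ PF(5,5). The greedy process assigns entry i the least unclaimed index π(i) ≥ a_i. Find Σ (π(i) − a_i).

Σπ(i) = 1+…+5 = 15; Σa = 5+1+1+1+3 = 11; disp = 15−11 = 4.

4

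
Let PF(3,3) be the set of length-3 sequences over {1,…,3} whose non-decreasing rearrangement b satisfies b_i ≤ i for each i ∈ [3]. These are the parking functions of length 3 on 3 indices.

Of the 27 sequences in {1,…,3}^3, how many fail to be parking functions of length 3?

Count = (3+1−3)·(3+1)^{3−1} = 1 · 16 = 16 [KW]
Check (3,3,2) → sorted (2,3,3): b_1=2>1, not a PF.
So 27 − 16 = 11 fail.

11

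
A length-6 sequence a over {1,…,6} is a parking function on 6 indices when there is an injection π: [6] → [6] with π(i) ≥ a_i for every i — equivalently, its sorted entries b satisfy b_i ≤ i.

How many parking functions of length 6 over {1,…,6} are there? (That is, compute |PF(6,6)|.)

#PF = (6−6+1)·(6+1)^(6−1) = 1 · 16807 = 16807
Example (1,2,4,1,4,2) → sorted (1,1,2,2,4,4): b_i ≤ i ∀i, a PF.

16807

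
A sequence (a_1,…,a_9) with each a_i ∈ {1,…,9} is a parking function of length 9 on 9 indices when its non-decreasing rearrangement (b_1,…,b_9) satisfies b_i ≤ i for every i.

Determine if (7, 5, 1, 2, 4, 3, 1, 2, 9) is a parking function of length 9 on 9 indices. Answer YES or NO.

Sorted: b = (1, 1, 2, 2, 3, 4, 5, 7, 9).
  b_1=1 ≤ 1
  b_2=1 ≤ 2
  b_3=2 ≤ 3
  b_4=2 ≤ 4
  b_5=3 ≤ 5
  b_6=4 ≤ 6
  b_7=5 ≤ 7
  b_8=7 ≤ 8
  b_9=9 ≤ 9
All bounds hold ⇒ YES

YES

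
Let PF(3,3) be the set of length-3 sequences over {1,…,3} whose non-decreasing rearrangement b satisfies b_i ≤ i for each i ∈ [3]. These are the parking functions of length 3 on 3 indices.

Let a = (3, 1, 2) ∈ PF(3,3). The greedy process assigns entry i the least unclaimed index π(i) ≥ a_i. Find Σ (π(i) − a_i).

Σπ = 3·4/2 = 6 (π permutes [3]); Σa = 3+1+2 = 6; disp = 6−6 = 0.

0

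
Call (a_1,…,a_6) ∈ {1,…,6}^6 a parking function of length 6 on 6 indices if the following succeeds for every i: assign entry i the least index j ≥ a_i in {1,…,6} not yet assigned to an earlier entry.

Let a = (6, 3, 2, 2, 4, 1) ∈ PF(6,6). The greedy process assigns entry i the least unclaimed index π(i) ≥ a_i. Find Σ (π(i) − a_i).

3

Σπ = 21 ({1..6} each once); Σa = 6+3+2+2+4+1 = 18; disp = 21−18 = 3.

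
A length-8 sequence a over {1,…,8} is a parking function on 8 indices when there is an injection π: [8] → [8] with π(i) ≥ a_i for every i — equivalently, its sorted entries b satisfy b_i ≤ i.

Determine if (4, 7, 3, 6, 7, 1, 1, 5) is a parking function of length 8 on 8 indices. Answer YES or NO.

Sorted: b = (1, 1, 3, 4, 5, 6, 7, 7).
  b_1=1 ≤ 1
  b_2=1 ≤ 2
  b_3=3 ≤ 3
  b_4=4 ≤ 4
  b_5=5 ≤ 5
  b_6=6 ≤ 6
  b_7=7 ≤ 7
  b_8=7 ≤ 8
All bounds hold ⇒ YES

YES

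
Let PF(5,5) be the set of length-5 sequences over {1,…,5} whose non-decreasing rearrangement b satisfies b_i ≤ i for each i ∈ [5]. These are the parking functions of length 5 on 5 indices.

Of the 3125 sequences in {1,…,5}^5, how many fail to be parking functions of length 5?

|PF(5,5)| = 1·6^4 = 1 · 1296 = 1296 [KW]
One tuple (1,4,4,1,4) → sorted (1,1,4,4,4): b_3=4>3, not a PF.
5^5 − 1296 = 3125 − 1296 = 1829

1829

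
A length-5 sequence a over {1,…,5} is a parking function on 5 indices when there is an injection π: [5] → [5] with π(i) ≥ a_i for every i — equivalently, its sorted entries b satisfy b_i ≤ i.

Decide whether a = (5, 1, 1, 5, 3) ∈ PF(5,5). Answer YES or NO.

Sorted: b = (1, 1, 3, 5, 5).
  b_1=1 ≤ 1
  b_2=1 ≤ 2
  b_3=3 ≤ 3
  b_4=5 > 4
  fails at i=4 ⇒ NO

NO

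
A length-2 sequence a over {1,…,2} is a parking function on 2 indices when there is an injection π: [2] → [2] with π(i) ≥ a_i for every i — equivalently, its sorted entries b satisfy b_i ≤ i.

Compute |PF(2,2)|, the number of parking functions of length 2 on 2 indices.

3

Count = (2+1−2)·(2+1)^{2−1} = 1 · 3 = 3
Check (1,2) → sorted (1,2): b_i ≤ i ∀i, a PF.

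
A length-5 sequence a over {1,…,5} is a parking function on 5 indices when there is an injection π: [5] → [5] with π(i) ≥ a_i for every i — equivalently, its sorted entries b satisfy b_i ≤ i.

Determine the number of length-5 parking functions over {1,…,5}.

1296

|PF(5,5)| = 1·6^4 = 1×1296 = 1296
Example (4,1,3,2,3) → sorted (1,2,3,3,4): b_i ≤ i ∀i, a PF.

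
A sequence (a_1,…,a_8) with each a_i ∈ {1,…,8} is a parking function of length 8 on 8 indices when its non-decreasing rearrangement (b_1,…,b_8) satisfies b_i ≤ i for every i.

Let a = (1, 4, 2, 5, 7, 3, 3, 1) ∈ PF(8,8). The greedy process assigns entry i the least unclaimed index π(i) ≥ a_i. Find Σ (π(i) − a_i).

Σπ = 8·9/2 = 36 (π permutes [8]); Σa = 1+4+2+5+7+3+3+1 = 26; disp = 36−26 = 10.

10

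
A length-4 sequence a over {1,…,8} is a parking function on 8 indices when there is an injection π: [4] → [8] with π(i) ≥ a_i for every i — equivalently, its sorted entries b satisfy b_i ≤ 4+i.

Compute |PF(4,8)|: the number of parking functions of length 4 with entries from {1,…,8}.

Count = (8+1−4)·(8+1)^{4−1} = 5·729 = 3645
One tuple (7,3,3,2) → sorted (2,3,3,7): b_i ≤ 4+i ∀i, a PF.

3645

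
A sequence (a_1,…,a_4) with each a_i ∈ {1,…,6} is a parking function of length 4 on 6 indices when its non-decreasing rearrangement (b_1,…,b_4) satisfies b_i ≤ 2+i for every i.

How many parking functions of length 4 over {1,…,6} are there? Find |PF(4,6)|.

#PF = (6−4+1)·(6+1)^(4−1) = 3·343 = 1029 (Konheim–Weiss)
Check (3,1,2,3) → sorted (1,2,3,3): b_i ≤ 2+i ∀i, a PF.

1029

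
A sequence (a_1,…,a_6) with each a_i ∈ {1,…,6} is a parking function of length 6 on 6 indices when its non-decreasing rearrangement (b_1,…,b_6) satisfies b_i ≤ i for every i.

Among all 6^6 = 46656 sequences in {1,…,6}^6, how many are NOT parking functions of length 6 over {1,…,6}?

29849

#PF = 1·7^5 = 1·16807 = 16807 (Pollak)
Example (6,6,6,4,6,2) → sorted (2,4,6,6,6,6): b_1=2>1, not a PF.
6^6 − 16807 = 46656 − 16807 = 29849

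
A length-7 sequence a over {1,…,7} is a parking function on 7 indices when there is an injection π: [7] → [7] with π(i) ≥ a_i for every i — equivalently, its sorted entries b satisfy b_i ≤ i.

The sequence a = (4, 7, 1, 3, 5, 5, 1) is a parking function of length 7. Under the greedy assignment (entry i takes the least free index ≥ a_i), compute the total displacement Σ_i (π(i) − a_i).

Σπ(i) = 1+…+7 = 28; Σa = 4+7+1+3+5+5+1 = 26; disp = 28−26 = 2.

2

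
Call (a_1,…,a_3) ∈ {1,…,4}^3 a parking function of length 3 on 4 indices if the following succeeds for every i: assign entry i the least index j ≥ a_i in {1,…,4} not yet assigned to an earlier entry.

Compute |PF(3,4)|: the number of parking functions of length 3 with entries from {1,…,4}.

#PF = (5−3)·5^(3−1) = 2 · 25 = 50 [KW]
Check (3,1,4) → sorted (1,3,4): b_i ≤ 1+i ∀i, a PF.

50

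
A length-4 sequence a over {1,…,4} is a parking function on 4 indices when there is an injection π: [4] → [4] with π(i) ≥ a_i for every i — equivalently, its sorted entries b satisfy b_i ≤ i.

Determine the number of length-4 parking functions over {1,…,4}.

125

|PF| = (5−4)·5^(4−1) = 1 · 125 = 125 (Konheim–Weiss)
E.g. (1,1,3,3) → sorted (1,1,3,3): b_i ≤ i ∀i, a PF.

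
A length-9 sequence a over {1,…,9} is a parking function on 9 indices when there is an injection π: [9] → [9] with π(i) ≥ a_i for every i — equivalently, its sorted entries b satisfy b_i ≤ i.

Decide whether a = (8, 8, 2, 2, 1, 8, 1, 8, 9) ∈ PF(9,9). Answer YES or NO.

NO

Rearranged: b = (1, 1, 2, 2, 8, 8, 8, 8, 9).
  b_1=1 ≤ 1
  b_2=1 ≤ 2
  b_3=2 ≤ 3
  b_4=2 ≤ 4
  b_5=8 > 5
  fails at i=5 ⇒ NO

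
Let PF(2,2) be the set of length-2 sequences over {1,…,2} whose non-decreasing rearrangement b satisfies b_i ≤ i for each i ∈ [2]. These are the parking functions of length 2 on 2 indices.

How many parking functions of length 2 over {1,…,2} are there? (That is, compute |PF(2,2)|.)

Count = 1·3^1 = 1·3 = 3 (Pollak)
Example (2,1) → sorted (1,2): b_i ≤ i ∀i, a PF.

3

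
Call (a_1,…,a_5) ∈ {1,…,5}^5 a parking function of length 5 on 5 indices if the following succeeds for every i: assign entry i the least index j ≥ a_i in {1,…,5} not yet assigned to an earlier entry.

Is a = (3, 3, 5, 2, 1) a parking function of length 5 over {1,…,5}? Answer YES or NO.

YES

Order a: b = (1, 2, 3, 3, 5).
  b_1=1 ≤ 1
  b_2=2 ≤ 2
  b_3=3 ≤ 3
  b_4=3 ≤ 4
  b_5=5 ≤ 5
All bounds hold ⇒ YES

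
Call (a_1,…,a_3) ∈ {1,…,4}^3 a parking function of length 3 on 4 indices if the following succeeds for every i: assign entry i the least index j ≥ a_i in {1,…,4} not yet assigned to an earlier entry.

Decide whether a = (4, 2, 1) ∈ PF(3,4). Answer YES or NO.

Sorted: b = (1, 2, 4).
  b_1=1 ≤ 2
  b_2=2 ≤ 3
  b_3=4 ≤ 4
All bounds hold ⇒ YES

YES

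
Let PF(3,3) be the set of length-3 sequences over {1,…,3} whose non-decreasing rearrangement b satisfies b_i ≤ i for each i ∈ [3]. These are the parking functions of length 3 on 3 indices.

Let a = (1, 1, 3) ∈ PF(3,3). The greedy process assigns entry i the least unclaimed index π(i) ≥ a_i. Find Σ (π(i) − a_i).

1

Σπ(i) = 1+…+3 = 6; Σa = 1+1+3 = 5; disp = 6−5 = 1.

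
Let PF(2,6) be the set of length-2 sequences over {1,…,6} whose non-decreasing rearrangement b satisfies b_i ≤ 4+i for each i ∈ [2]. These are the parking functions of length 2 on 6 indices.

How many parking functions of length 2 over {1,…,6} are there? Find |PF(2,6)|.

35

Count = (7−2)·7^(2−1) = 5×7 = 35 [KW]
E.g. (2,2) → sorted (2,2): b_i ≤ 4+i ∀i, a PF.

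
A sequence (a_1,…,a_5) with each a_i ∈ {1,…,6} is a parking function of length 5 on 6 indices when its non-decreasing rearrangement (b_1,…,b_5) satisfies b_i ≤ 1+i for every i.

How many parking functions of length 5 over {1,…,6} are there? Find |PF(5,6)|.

4802

|PF(5,6)| = (7−5)·7^(5−1) = 2·2401 = 4802
Example (3,1,1,5,4) → sorted (1,1,3,4,5): b_i ≤ 1+i ∀i, a PF.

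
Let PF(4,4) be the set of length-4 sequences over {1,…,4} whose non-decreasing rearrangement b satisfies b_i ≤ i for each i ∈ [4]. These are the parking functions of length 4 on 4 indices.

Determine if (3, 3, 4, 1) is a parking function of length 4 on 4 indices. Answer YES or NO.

NO

Rearranged: b = (1, 3, 3, 4).
  b_1=1 ≤ 1
  b_2=3 > 2
  fails at i=2 ⇒ NO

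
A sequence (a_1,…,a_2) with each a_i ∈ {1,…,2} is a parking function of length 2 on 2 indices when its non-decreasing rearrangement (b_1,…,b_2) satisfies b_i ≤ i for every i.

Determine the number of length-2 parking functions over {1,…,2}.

Count = (3−2)·3^(2−1) = 1·3 = 3 (Konheim–Weiss)
Check (2,1) → sorted (1,2): b_i ≤ i ∀i, a PF.

3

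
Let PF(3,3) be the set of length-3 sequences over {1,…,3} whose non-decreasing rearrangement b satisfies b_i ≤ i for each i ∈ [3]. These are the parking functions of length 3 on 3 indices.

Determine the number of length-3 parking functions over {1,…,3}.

16

Count = (3−3+1)·(3+1)^(3−1) = 1×16 = 16 (Pollak)
Example (1,3,1) → sorted (1,1,3): b_i ≤ i ∀i, a PF.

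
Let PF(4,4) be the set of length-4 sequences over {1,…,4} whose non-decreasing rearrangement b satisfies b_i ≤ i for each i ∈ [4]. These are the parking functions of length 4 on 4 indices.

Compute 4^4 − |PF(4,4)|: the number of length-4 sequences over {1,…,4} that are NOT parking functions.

131

|PF| = (4−4+1)·(4+1)^(4−1) = 1 · 125 = 125 (Pollak)
Example (2,4,2,2) → sorted (2,2,2,4): b_1=2>1, not a PF.
4^4 − 125 = 256 − 125 = 131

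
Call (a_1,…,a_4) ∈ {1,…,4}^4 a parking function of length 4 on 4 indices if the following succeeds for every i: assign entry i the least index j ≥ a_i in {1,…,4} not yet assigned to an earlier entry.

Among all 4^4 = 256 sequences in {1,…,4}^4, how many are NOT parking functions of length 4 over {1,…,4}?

|PF(4,4)| = (4+1−4)·(4+1)^{4−1} = 1 · 125 = 125 (Konheim–Weiss)
Example (4,3,2,3) → sorted (2,3,3,4): b_1=2>1, not a PF.
So 256 − 125 = 131 fail.

131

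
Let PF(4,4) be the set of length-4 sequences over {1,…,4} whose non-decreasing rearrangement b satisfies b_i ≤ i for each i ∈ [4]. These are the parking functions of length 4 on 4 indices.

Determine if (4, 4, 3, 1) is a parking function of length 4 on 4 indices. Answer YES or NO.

Rearranged: b = (1, 3, 4, 4).
  b_1=1 ≤ 1
  b_2=3 > 2
  fails at i=2 ⇒ NO

NO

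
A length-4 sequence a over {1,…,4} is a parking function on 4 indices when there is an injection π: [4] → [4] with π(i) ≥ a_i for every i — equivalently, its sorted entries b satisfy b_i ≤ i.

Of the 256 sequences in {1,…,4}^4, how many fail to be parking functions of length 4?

#PF = 1·5^3 = 1×125 = 125 [KW]
E.g. (3,4,3,3) → sorted (3,3,3,4): b_1=3>1, not a PF.
So 256 − 125 = 131 fail.

131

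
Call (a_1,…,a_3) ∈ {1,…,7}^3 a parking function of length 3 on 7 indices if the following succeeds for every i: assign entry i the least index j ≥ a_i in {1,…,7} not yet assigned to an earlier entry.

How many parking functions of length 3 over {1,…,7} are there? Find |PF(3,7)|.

320

#PF = (7+1−3)·(7+1)^{3−1} = 5 · 64 = 320 [KW]
Check (2,7,5) → sorted (2,5,7): b_i ≤ 4+i ∀i, a PF.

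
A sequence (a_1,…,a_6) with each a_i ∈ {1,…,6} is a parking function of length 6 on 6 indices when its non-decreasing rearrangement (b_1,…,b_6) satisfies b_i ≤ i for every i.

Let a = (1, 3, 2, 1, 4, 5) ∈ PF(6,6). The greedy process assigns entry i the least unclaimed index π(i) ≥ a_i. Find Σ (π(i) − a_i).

5

Σπ = 6·7/2 = 21 (π permutes [6]); Σa = 1+3+2+1+4+5 = 16; disp = 21−16 = 5.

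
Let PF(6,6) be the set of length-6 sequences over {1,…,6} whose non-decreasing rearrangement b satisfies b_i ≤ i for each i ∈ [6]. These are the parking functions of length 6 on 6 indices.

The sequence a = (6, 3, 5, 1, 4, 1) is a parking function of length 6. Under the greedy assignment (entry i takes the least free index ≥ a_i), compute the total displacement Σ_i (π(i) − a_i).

1

Σπ = 21 ({1..6} each once); Σa = 6+3+5+1+4+1 = 20; disp = 21−20 = 1.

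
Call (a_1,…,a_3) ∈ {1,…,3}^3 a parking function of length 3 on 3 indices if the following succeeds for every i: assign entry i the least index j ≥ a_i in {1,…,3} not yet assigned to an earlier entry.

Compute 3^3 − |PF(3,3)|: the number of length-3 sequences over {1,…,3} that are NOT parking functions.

11

|PF| = (4−3)·4^(3−1) = 1·16 = 16 [KW]
One tuple (3,1,3) → sorted (1,3,3): b_2=3>2, not a PF.
So 27 − 16 = 11 fail.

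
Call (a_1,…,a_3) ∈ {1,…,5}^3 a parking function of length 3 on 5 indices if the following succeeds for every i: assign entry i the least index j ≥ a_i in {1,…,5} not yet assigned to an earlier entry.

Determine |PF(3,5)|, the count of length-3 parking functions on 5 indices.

108

|PF| = (5+1−3)·(5+1)^{3−1} = 3 · 36 = 108 (Pollak)
E.g. (5,3,3) → sorted (3,3,5): b_i ≤ 2+i ∀i, a PF.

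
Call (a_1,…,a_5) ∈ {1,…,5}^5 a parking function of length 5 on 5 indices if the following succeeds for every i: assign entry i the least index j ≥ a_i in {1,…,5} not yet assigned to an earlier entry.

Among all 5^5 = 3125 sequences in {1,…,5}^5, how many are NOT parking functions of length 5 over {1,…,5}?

|PF(5,5)| = (5+1−5)·(5+1)^{5−1} = 1·1296 = 1296 (Konheim–Weiss)
One tuple (4,3,4,5,3) → sorted (3,3,4,4,5): b_1=3>1, not a PF.
So 3125 − 1296 = 1829 fail.

1829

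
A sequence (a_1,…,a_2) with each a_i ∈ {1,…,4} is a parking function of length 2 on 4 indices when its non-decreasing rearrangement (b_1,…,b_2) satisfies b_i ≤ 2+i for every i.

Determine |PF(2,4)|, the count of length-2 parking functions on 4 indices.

Count = 3·5^1 = 3×5 = 15 [KW]
E.g. (1,4) → sorted (1,4): b_i ≤ 2+i ∀i, a PF.

15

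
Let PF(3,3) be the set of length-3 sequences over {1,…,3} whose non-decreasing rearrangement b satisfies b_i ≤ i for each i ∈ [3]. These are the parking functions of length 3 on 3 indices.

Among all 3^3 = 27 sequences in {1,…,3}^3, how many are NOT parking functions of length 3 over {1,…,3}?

|PF(3,3)| = 1·4^2 = 1×16 = 16 (Konheim–Weiss)
E.g. (3,3,3) → sorted (3,3,3): b_1=3>1, not a PF.
Total 27; non-PF = 27−16 = 11

11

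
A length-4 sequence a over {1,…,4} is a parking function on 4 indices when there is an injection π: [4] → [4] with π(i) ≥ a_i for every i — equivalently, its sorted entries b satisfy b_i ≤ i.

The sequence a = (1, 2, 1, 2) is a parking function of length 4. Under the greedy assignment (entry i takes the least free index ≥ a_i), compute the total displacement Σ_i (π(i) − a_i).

Σπ(i) = 1+…+4 = 10; Σa = 1+2+1+2 = 6; disp = 10−6 = 4.

4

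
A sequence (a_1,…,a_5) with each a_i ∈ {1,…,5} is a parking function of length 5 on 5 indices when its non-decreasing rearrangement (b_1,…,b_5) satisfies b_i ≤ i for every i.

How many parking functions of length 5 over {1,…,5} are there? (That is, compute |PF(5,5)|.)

1296

|PF| = (5+1−5)·(5+1)^{5−1} = 1×1296 = 1296 [KW]
Example (1,4,3,2,4) → sorted (1,2,3,4,4): b_i ≤ i ∀i, a PF.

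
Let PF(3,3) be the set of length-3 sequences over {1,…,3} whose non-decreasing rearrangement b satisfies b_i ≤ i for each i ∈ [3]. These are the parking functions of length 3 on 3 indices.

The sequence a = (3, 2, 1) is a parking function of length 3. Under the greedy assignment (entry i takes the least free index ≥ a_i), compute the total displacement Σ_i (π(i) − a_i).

0

Σπ = 3·4/2 = 6 (π permutes [3]); Σa = 3+2+1 = 6; disp = 6−6 = 0.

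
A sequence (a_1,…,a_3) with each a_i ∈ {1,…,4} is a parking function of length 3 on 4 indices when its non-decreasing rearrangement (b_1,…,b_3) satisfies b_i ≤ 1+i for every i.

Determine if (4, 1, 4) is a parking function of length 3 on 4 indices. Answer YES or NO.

Rearranged: b = (1, 4, 4).
  b_1=1 ≤ 2
  b_2=4 > 3
  fails at i=2 ⇒ NO

NO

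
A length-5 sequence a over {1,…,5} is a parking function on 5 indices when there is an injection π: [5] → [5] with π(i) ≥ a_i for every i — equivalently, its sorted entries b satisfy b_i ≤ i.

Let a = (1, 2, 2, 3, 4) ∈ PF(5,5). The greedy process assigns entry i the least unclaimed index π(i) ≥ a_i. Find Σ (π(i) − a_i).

3

Σπ = 15 ({1..5} each once); Σa = 1+2+2+3+4 = 12; disp = 15−12 = 3.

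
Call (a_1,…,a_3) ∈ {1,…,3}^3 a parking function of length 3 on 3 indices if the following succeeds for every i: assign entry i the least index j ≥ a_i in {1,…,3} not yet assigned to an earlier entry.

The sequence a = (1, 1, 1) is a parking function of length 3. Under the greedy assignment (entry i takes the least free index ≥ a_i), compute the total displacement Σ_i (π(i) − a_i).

Σπ = 6 ({1..3} each once); Σa = 1+1+1 = 3; disp = 6−3 = 3.

3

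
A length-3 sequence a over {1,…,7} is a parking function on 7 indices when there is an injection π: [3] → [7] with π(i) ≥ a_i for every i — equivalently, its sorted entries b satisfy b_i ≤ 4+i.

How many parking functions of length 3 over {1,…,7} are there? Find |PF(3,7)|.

320

Count = 5·8^2 = 5 · 64 = 320
Example (3,3,3) → sorted (3,3,3): b_i ≤ 4+i ∀i, a PF.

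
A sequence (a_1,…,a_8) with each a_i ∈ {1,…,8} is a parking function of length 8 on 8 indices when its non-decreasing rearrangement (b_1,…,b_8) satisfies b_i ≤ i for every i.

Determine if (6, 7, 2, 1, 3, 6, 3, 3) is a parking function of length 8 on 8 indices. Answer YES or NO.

Rearranged: b = (1, 2, 3, 3, 3, 6, 6, 7).
  b_1=1 ≤ 1
  b_2=2 ≤ 2
  b_3=3 ≤ 3
  b_4=3 ≤ 4
  b_5=3 ≤ 5
  b_6=6 ≤ 6
  b_7=6 ≤ 7
  b_8=7 ≤ 8
All bounds hold ⇒ YES

YES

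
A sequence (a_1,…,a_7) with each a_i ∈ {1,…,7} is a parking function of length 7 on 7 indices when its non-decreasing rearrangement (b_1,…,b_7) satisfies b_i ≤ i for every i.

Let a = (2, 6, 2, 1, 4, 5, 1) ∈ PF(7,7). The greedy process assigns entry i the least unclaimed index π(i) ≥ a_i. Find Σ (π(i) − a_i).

Σπ(i) = 1+…+7 = 28; Σa = 2+6+2+1+4+5+1 = 21; disp = 28−21 = 7.

7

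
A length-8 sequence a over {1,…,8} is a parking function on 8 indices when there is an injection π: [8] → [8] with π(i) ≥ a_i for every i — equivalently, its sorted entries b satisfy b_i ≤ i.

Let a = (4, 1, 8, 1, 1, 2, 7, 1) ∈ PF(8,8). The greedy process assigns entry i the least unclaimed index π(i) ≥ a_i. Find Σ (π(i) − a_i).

Σπ = 36 ({1..8} each once); Σa = 4+1+8+1+1+2+7+1 = 25; disp = 36−25 = 11.

11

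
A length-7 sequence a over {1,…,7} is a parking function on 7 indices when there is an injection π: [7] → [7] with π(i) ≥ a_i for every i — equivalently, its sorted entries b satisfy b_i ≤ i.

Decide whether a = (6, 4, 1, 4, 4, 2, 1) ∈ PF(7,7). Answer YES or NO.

Order a: b = (1, 1, 2, 4, 4, 4, 6).
  b_1=1 ≤ 1
  b_2=1 ≤ 2
  b_3=2 ≤ 3
  b_4=4 ≤ 4
  b_5=4 ≤ 5
  b_6=4 ≤ 6
  b_7=6 ≤ 7
All bounds hold ⇒ YES

YES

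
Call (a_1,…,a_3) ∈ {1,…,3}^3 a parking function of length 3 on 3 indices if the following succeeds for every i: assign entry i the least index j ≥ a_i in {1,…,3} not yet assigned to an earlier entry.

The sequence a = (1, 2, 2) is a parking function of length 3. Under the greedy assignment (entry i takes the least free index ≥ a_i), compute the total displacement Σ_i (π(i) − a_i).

1

Σπ = 6 ({1..3} each once); Σa = 1+2+2 = 5; disp = 6−5 = 1.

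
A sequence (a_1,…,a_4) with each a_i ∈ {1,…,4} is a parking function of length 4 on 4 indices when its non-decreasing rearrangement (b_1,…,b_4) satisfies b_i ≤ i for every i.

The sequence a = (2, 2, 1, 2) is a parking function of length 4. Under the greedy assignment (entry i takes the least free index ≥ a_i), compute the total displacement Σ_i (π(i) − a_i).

Σπ = 10 ({1..4} each once); Σa = 2+2+1+2 = 7; disp = 10−7 = 3.

3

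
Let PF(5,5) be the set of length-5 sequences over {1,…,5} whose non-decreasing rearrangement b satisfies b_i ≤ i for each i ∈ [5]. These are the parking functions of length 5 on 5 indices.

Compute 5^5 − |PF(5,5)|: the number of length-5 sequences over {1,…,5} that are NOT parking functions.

1829

#PF = (5+1−5)·(5+1)^{5−1} = 1 · 1296 = 1296 (Pollak)
Check (4,4,3,3,3) → sorted (3,3,3,4,4): b_1=3>1, not a PF.
So 3125 − 1296 = 1829 fail.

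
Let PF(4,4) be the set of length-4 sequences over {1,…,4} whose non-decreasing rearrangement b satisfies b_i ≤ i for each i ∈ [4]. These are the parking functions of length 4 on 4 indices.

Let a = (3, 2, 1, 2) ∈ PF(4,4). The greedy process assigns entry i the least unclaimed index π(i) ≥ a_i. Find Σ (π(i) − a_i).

Σπ = 4·5/2 = 10 (π permutes [4]); Σa = 3+2+1+2 = 8; disp = 10−8 = 2.

2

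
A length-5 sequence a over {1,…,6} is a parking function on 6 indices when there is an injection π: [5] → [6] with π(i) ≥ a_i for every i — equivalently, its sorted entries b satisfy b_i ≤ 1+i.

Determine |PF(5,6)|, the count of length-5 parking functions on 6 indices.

4802

Count = (7−5)·7^(5−1) = 2×2401 = 4802 (Pollak)
One tuple (3,1,2,6,1) → sorted (1,1,2,3,6): b_i ≤ 1+i ∀i, a PF.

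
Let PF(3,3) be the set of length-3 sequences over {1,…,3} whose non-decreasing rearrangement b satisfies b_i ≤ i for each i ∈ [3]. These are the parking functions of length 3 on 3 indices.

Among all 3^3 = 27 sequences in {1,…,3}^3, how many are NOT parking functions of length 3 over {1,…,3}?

11

|PF| = (3−3+1)·(3+1)^(3−1) = 1×16 = 16
E.g. (3,2,3) → sorted (2,3,3): b_1=2>1, not a PF.
So 27 − 16 = 11 fail.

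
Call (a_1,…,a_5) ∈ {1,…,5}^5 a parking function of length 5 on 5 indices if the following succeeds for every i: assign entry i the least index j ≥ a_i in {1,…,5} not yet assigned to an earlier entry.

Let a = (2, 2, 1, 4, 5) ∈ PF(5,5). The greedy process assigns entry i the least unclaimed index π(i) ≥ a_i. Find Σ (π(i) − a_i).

1

Σπ(i) = 1+…+5 = 15; Σa = 2+2+1+4+5 = 14; disp = 15−14 = 1.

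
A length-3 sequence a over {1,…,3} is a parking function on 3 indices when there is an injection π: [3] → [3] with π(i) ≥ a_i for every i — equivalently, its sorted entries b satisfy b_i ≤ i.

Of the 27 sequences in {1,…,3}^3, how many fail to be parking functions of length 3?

|PF(3,3)| = (4−3)·4^(3−1) = 1·16 = 16 (Konheim–Weiss)
E.g. (2,2,3) → sorted (2,2,3): b_1=2>1, not a PF.
So 27 − 16 = 11 fail.

11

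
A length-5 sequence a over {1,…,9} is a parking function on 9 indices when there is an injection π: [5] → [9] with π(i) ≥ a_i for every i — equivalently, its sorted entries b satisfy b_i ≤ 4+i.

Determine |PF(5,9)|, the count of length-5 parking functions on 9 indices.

50000

|PF(5,9)| = 5·10^4 = 5·10000 = 50000
One tuple (3,5,2,6,6) → sorted (2,3,5,6,6): b_i ≤ 4+i ∀i, a PF.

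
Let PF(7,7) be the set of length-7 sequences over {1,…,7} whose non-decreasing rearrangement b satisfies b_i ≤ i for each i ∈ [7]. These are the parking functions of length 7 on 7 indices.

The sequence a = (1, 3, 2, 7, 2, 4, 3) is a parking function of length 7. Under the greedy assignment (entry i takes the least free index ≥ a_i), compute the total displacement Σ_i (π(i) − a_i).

6

Σπ = 7·8/2 = 28 (π permutes [7]); Σa = 1+3+2+7+2+4+3 = 22; disp = 28−22 = 6.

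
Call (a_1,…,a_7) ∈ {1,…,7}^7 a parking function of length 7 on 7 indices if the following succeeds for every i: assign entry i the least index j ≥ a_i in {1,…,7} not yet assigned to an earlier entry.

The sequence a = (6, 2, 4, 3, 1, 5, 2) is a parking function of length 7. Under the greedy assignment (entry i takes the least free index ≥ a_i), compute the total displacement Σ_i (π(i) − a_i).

5

Σπ(i) = 1+…+7 = 28; Σa = 6+2+4+3+1+5+2 = 23; disp = 28−23 = 5.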